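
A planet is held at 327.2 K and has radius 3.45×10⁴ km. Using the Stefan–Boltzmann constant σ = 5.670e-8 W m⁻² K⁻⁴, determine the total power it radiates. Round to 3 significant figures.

Surface area A = 4πR² = 4π(3.45×10⁷ m)² = 1.49571×10¹⁶ m².
P = σAT⁴ = 5.670×10⁻⁸ × 1.49571×10¹⁶ × (327.2)⁴ = 9.72×10¹⁸ W.

P ≈ 9.72×10¹⁸ W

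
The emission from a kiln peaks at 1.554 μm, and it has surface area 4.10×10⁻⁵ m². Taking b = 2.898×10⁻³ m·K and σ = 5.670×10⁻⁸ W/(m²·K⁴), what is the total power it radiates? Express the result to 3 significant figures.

Wien's law: T = b/λ_max = 2.898×10⁻³/1.554×10⁻⁶ = 1864.86 K.
Area A = 4.10×10⁻⁵ m².
Then P = σAT⁴ = 5.670×10⁻⁸×4.10×10⁻⁵×(1864.86)⁴ = 28.1 W.

P ≈ 28.1 W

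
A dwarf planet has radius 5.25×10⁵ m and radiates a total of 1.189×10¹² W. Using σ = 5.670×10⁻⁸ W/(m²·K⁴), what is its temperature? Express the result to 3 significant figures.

Surface area A = 4πR² = 4π(5.25×10⁵ m)² = 3.46361×10¹² m².
P = σAT⁴ ⇒ T = (P/(σA))^(1/4) = (1.189×10¹²/(5.670×10⁻⁸×3.46361×10¹²))^(1/4) = 49.6 K.

T ≈ 49.6 K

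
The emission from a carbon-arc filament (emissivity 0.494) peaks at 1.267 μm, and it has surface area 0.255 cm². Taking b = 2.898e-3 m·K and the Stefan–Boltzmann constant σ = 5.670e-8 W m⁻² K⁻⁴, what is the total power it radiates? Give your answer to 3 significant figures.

Wien's law: T = b/λ_max = 2.898×10⁻³/1.267×10⁻⁶ = 2287.29 K.
Area A = 0.255 cm² = 2.55×10⁻⁵ m².
Then P = εσAT⁴ = 0.494×5.670×10⁻⁸×2.55×10⁻⁵×(2287.29)⁴ = 19.5 W.

P ≈ 19.5 W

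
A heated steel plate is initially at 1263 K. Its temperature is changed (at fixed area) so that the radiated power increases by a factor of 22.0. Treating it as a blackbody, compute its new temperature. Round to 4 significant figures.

T₂ ≈ 2735 K

P ∝ T⁴, so T₂/T₁ = (P₂/P₁)^(1/4) = (22.0)^(1/4) = 2.16574.
T₂ = 1263 × 2.16574 = 2735 K.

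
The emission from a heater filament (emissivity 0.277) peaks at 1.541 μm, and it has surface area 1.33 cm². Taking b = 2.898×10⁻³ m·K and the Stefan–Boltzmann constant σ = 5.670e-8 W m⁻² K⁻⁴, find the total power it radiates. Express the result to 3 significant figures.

Wien's law: T = b/λ_max = 2.898×10⁻³/1.541×10⁻⁶ = 1880.60 K.
Area A = 1.33 cm² = 1.33×10⁻⁴ m².
Then P = εσAT⁴ = 0.277×5.670×10⁻⁸×1.33×10⁻⁴×(1880.60)⁴ = 26.1 W.

P ≈ 26.1 W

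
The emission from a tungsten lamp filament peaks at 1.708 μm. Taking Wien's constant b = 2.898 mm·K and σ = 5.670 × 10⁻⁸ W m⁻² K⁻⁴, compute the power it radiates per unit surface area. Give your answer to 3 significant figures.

Wien's law: T = b/λ_max = 2.898×10⁻³/1.708×10⁻⁶ = 1696.72 K.
Then I = σT⁴ = 5.670×10⁻⁸×(1696.72)⁴ = 4.70×10⁵ W/m².

I ≈ 4.70×10⁵ W/m²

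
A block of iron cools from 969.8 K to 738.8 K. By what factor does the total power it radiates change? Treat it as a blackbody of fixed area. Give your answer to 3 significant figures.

P₂/P₁ ≈ 0.337

P ∝ T⁴, so P₂/P₁ = (T₂/T₁)⁴ = (738.8/969.8)⁴ = (0.761807)⁴ = 0.337.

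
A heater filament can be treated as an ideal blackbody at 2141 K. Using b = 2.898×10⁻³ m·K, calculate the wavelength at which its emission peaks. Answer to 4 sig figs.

λ_max ≈ 1354 nm

Wien's displacement law: λ_max = b/T = (2.898×10⁻³ m·K)/(2141 K) = 1.3536×10⁻⁶ m.
That is 1354 nm, in the infrared range.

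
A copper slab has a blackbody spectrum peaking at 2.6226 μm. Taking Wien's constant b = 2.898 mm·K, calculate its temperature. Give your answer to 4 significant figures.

Wien's law gives T = b/λ_max = (2.898×10⁻³ m·K)/(2.6226×10⁻⁶ m) = 1105 K.

T ≈ 1105 K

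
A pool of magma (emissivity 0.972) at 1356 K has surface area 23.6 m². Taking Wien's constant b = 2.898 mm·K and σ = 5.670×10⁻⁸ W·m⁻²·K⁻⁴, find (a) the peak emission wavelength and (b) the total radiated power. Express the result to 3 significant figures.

(a) λ_max = b/T = 2.898×10⁻³/1356 = 2.137×10⁻⁶ m = 2.14 μm.
Area A = 23.6 m².
(b) P = εσAT⁴ = 0.972×5.670×10⁻⁸×23.6×(1356)⁴ = 4.40×10⁶ W.

λ_max ≈ 2.14 μm; P ≈ 4.40×10⁶ W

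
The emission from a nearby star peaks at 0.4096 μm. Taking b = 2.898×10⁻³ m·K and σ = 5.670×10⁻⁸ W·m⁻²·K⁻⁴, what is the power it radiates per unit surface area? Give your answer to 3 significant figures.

Wien's law: T = b/λ_max = 2.898×10⁻³/4.096×10⁻⁷ = 7075.20 K.
Then I = σT⁴ = 5.670×10⁻⁸×(7075.20)⁴ = 1.42×10⁸ W/m².

I ≈ 1.42×10⁸ W/m²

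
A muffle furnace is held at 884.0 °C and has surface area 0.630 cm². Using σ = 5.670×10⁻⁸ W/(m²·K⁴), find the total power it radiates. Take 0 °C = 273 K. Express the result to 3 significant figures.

T = 884.0 °C + 273 = 1157.0 K.
Area A = 0.630 cm² = 6.30×10⁻⁵ m².
P = σAT⁴ = 5.670×10⁻⁸ × 6.30×10⁻⁵ × (1157.0)⁴ = 6.40 W.

P ≈ 6.40 W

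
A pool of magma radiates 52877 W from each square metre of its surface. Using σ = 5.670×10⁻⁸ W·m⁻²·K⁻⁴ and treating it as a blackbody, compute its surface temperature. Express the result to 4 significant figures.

I = σT⁴, so T = (I/σ)^(1/4) = (52877/(5.670×10⁻⁸))^(1/4) = 982.7 K.

T ≈ 982.7 K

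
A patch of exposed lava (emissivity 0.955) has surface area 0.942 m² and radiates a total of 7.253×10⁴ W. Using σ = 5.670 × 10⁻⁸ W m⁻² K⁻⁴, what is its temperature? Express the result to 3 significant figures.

T ≈ 1.09×10³ K

Area A = 0.942 m².
P = εσAT⁴ ⇒ T = (P/(εσA))^(1/4) = (7.253×10⁴/(0.955×5.670×10⁻⁸×0.942))^(1/4) = 1.09×10³ K.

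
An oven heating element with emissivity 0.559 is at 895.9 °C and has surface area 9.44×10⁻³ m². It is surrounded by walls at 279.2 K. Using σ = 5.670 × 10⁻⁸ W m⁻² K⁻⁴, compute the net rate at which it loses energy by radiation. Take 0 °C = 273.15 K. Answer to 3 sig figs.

Net loss ≈ 557 W

T = 895.9 °C + 273.15 = 1169.05 K.
Area A = 9.44×10⁻³ m².
Net radiated power P_net = εσA(T⁴ − T₀⁴) = 0.559×5.670×10⁻⁸×9.44×10⁻³×(1169.05⁴ − 279.2⁴).
T⁴ − T₀⁴ = 1.86781×10¹² − 6.07661×10⁹ = 1.86173×10¹² K⁴, so P_net = 557 W.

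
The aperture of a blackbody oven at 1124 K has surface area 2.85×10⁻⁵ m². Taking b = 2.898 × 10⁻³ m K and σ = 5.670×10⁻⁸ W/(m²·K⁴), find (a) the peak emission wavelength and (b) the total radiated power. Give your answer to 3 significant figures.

λ_max ≈ 2.58 μm; P ≈ 2.58 W

(a) λ_max = b/T = 2.898×10⁻³/1124 = 2.578×10⁻⁶ m = 2.58 μm.
Area A = 2.85×10⁻⁵ m².
(b) P = σAT⁴ = 5.670×10⁻⁸×2.85×10⁻⁵×(1124)⁴ = 2.58 W.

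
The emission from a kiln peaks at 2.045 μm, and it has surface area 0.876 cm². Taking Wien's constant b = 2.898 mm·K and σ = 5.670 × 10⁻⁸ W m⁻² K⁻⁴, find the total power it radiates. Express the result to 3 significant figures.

P ≈ 20.0 W

Wien's law: T = b/λ_max = 2.898×10⁻³/2.045×10⁻⁶ = 1417.11 K.
Area A = 0.876 cm² = 8.76×10⁻⁵ m².
Then P = σAT⁴ = 5.670×10⁻⁸×8.76×10⁻⁵×(1417.11)⁴ = 20.0 W.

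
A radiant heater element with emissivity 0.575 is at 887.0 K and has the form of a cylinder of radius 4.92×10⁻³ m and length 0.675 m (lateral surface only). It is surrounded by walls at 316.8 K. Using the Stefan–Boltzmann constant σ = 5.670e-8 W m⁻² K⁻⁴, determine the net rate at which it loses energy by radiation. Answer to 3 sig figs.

Net loss ≈ 414 W

Lateral area A = 2πrL = 2π×4.92×10⁻³×0.675 = 0.0208665 m².
Net radiated power P_net = εσA(T⁴ − T₀⁴) = 0.575×5.670×10⁻⁸×0.0208665×(887.0⁴ − 316.8⁴).
T⁴ − T₀⁴ = 6.19005×10¹¹ − 1.00726×10¹⁰ = 6.08932×10¹¹ K⁴, so P_net = 414 W.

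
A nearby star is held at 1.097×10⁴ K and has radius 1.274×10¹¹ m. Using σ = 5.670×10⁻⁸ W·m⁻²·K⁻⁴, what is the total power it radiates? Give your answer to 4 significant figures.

P ≈ 1.675×10³² W

Surface area A = 4πR² = 4π(1.274×10¹¹ m)² = 2.03962×10²³ m².
P = σAT⁴ = 5.670×10⁻⁸ × 2.03962×10²³ × (1.097×10⁴)⁴ = 1.675×10³² W.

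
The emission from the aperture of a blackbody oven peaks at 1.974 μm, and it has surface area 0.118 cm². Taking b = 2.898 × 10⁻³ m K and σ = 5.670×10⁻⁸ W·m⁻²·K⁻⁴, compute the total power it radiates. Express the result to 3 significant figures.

Wien's law: T = b/λ_max = 2.898×10⁻³/1.974×10⁻⁶ = 1468.09 K.
Area A = 0.118 cm² = 1.18×10⁻⁵ m².
Then P = σAT⁴ = 5.670×10⁻⁸×1.18×10⁻⁵×(1468.09)⁴ = 3.11 W.

P ≈ 3.11 W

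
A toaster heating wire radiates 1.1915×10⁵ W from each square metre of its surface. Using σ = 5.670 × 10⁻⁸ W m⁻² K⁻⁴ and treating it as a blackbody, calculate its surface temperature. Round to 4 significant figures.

I = σT⁴, so T = (I/σ)^(1/4) = (1.1915×10⁵/(5.670×10⁻⁸))^(1/4) = 1204 K.

T ≈ 1204 K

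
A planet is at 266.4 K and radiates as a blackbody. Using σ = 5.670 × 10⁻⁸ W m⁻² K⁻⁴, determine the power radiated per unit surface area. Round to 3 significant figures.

Stefan–Boltzmann: I = σT⁴ = 5.670×10⁻⁸ × (266.4)⁴ = 286 W/m².

I ≈ 286 W/m²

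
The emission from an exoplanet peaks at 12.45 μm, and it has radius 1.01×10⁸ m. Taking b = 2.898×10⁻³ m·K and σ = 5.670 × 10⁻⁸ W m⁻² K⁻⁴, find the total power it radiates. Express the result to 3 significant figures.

Wien's law: T = b/λ_max = 2.898×10⁻³/1.245×10⁻⁵ = 232.771 K.
Surface area A = 4πR² = 4π(1.01×10⁸ m)² = 1.28190×10¹⁷ m².
Then P = σAT⁴ = 5.670×10⁻⁸×1.28190×10¹⁷×(232.771)⁴ = 2.13×10¹⁹ W.

P ≈ 2.13×10¹⁹ W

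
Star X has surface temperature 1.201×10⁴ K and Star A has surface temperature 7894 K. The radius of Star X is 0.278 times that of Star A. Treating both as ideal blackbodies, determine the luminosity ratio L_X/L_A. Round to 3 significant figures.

L ∝ R²T⁴, so L_X/L_A = (R_X/R_A)²(T_X/T_A)⁴ = (0.278)² × (1.201×10⁴/7894)⁴ = 0.077284 × 5.35776 = 0.414.

L_X/L_A ≈ 0.414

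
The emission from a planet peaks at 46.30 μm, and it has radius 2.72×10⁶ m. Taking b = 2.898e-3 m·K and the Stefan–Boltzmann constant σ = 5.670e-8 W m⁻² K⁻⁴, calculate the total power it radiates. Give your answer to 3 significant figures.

P ≈ 8.09×10¹³ W

Wien's law: T = b/λ_max = 2.898×10⁻³/4.630×10⁻⁵ = 62.5918 K.
Surface area A = 4πR² = 4π(2.72×10⁶ m)² = 9.29710×10¹³ m².
Then P = σAT⁴ = 5.670×10⁻⁸×9.29710×10¹³×(62.5918)⁴ = 8.09×10¹³ W.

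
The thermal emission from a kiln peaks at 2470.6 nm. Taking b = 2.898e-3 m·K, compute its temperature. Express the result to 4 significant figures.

Wien's law gives T = b/λ_max = (2.898×10⁻³ m·K)/(2.4706×10⁻⁶ m) = 1173 K.

T ≈ 1173 K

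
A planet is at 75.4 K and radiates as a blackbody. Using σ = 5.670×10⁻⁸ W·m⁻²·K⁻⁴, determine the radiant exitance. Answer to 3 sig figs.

Stefan–Boltzmann: I = σT⁴ = 5.670×10⁻⁸ × (75.4)⁴ = 1.83 W/m².

I ≈ 1.83 W/m²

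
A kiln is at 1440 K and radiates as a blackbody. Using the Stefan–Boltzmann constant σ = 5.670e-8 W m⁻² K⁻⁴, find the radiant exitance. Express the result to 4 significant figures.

Stefan–Boltzmann: I = σT⁴ = 5.670×10⁻⁸ × (1440)⁴ = 2.438×10⁵ W/m².

I ≈ 2.438×10⁵ W/m²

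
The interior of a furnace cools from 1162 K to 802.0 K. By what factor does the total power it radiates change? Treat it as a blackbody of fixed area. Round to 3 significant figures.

P₂/P₁ ≈ 0.227

P ∝ T⁴, so P₂/P₁ = (T₂/T₁)⁴ = (802.0/1162)⁴ = (0.690189)⁴ = 0.227.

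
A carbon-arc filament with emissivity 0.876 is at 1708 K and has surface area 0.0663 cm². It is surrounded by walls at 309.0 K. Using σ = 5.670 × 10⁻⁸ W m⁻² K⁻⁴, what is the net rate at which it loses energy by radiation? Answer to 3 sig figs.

Area A = 0.0663 cm² = 6.63×10⁻⁶ m².
Net radiated power P_net = εσA(T⁴ − T₀⁴) = 0.876×5.670×10⁻⁸×6.63×10⁻⁶×(1708⁴ − 309.0⁴).
T⁴ − T₀⁴ = 8.51043×10¹² − 9.11662×10⁹ = 8.50131×10¹² K⁴, so P_net = 2.80 W.

Net loss ≈ 2.80 W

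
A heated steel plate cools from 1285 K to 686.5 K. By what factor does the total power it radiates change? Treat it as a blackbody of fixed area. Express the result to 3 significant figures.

P ∝ T⁴, so P₂/P₁ = (T₂/T₁)⁴ = (686.5/1285)⁴ = (0.534241)⁴ = 0.0815.

P₂/P₁ ≈ 0.0815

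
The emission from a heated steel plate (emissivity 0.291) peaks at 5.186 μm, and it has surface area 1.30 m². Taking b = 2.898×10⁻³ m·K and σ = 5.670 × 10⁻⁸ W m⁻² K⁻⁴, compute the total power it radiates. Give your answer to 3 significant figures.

Wien's law: T = b/λ_max = 2.898×10⁻³/5.186×10⁻⁶ = 558.812 K.
Area A = 1.30 m².
Then P = εσAT⁴ = 0.291×5.670×10⁻⁸×1.30×(558.812)⁴ = 2.09×10³ W.

P ≈ 2.09×10³ W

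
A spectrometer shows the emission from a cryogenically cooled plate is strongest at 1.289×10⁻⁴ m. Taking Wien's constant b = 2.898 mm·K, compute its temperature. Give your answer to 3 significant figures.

T ≈ 22.5 K

Wien's law gives T = b/λ_max = (2.898×10⁻³ m·K)/(1.289×10⁻⁴ m) = 22.5 K.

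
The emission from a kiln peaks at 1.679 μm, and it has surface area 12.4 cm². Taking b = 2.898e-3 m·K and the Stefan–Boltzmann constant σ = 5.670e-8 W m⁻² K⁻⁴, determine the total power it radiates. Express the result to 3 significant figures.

P ≈ 624 W

Wien's law: T = b/λ_max = 2.898×10⁻³/1.679×10⁻⁶ = 1726.03 K.
Area A = 12.4 cm² = 1.24×10⁻³ m².
Then P = σAT⁴ = 5.670×10⁻⁸×1.24×10⁻³×(1726.03)⁴ = 624 W.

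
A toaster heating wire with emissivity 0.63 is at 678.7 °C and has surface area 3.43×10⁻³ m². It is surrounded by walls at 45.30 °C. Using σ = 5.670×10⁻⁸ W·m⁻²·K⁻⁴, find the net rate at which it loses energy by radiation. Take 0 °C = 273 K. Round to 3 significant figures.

T = 678.7 °C + 273 = 951.7 K.
Surroundings: T = 45.30 °C + 273 = 318.30 K.
Area A = 3.43×10⁻³ m².
Net radiated power P_net = εσA(T⁴ − T₀⁴) = 0.63×5.670×10⁻⁸×3.43×10⁻³×(951.7⁴ − 318.30⁴).
T⁴ − T₀⁴ = 8.20352×10¹¹ − 1.02647×10¹⁰ = 8.10087×10¹¹ K⁴, so P_net = 99.3 W.

Net loss ≈ 99.3 W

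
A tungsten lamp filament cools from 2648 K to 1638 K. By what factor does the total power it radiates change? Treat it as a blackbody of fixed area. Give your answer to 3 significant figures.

P ∝ T⁴, so P₂/P₁ = (T₂/T₁)⁴ = (1638/2648)⁴ = (0.618580)⁴ = 0.146.

P₂/P₁ ≈ 0.146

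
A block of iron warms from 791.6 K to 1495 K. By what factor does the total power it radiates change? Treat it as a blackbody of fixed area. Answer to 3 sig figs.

P₂/P₁ ≈ 12.7

P ∝ T⁴, so P₂/P₁ = (T₂/T₁)⁴ = (1495/791.6)⁴ = (1.88858)⁴ = 12.7.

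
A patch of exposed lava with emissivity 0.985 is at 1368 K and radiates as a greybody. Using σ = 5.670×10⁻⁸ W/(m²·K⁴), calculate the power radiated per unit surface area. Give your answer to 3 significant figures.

I ≈ 1.96×10⁵ W/m²

Stefan–Boltzmann: I = εσT⁴ = 0.985 × 5.670×10⁻⁸ × (1368)⁴ = 1.96×10⁵ W/m².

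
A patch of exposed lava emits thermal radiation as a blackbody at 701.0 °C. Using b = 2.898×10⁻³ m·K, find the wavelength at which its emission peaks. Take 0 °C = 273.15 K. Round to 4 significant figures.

λ_max ≈ 2975 nm

T = 701.0 °C + 273.15 = 974.15 K.
Wien's displacement law: λ_max = b/T = (2.898×10⁻³ m·K)/(974.15 K) = 2.9749×10⁻⁶ m.
That is 2975 nm, in the infrared range.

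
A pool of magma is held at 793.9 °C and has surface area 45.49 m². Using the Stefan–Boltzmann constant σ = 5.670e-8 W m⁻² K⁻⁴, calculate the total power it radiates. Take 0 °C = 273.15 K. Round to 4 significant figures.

T = 793.9 °C + 273.15 = 1067.05 K.
Area A = 45.49 m².
P = σAT⁴ = 5.670×10⁻⁸ × 45.49 × (1067.05)⁴ = 3.344×10⁶ W.

P ≈ 3.344×10⁶ W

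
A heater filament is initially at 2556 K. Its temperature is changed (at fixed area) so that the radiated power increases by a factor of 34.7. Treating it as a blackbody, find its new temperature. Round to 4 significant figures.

P ∝ T⁴, so T₂/T₁ = (P₂/P₁)^(1/4) = (34.7)^(1/4) = 2.42707.
T₂ = 2556 × 2.42707 = 6204 K.

T₂ ≈ 6204 K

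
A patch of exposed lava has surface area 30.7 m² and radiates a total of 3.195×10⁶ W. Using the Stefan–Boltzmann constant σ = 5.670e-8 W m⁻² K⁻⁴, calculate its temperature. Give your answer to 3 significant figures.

Area A = 30.7 m².
P = σAT⁴ ⇒ T = (P/(σA))^(1/4) = (3.195×10⁶/(5.670×10⁻⁸×30.7))^(1/4) = 1.16×10³ K.

T ≈ 1.16×10³ K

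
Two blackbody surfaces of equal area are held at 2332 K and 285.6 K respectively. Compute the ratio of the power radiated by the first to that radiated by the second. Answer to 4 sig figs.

P₁/P₂ ≈ 4445

With equal areas, P₁/P₂ = (T₁/T₂)⁴ = (2332/285.6)⁴ = 4445.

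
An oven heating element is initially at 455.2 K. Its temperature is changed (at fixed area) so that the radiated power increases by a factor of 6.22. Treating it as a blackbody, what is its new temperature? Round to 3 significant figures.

T₂ ≈ 719 K

P ∝ T⁴, so T₂/T₁ = (P₂/P₁)^(1/4) = (6.22)^(1/4) = 1.57924.
T₂ = 455.2 × 1.57924 = 719 K.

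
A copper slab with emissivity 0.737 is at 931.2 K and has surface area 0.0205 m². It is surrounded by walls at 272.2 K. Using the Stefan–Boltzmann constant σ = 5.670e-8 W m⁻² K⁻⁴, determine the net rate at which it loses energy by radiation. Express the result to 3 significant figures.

Net loss ≈ 639 W

Area A = 0.0205 m².
Net radiated power P_net = εσA(T⁴ − T₀⁴) = 0.737×5.670×10⁻⁸×0.0205×(931.2⁴ − 272.2⁴).
T⁴ − T₀⁴ = 7.51920×10¹¹ − 5.48975×10⁹ = 7.46430×10¹¹ K⁴, so P_net = 639 W.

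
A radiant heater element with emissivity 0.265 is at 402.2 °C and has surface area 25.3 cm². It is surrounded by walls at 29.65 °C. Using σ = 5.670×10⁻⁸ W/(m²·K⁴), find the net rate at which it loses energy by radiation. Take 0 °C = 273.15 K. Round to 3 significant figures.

Net loss ≈ 7.59 W

T = 402.2 °C + 273.15 = 675.35 K.
Surroundings: T = 29.65 °C + 273.15 = 302.80 K.
Area A = 25.3 cm² = 2.53×10⁻³ m².
Net radiated power P_net = εσA(T⁴ − T₀⁴) = 0.265×5.670×10⁻⁸×2.53×10⁻³×(675.35⁴ − 302.80⁴).
T⁴ − T₀⁴ = 2.08025×10¹¹ − 8.40666×10⁹ = 1.99618×10¹¹ K⁴, so P_net = 7.59 W.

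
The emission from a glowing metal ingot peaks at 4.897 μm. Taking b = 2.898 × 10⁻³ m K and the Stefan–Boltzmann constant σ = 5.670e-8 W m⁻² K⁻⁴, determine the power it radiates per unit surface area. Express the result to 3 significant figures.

I ≈ 6.95×10³ W/m²

Wien's law: T = b/λ_max = 2.898×10⁻³/4.897×10⁻⁶ = 591.791 K.
Then I = σT⁴ = 5.670×10⁻⁸×(591.791)⁴ = 6.95×10³ W/m².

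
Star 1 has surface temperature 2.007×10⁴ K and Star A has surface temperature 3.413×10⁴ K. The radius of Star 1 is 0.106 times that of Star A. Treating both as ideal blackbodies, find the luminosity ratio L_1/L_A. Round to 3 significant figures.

L ∝ R²T⁴, so L_1/L_A = (R_1/R_A)²(T_1/T_A)⁴ = (0.106)² × (2.007×10⁴/3.413×10⁴)⁴ = 0.011236 × 0.119576 = 1.34×10⁻³.

L_1/L_A ≈ 1.34×10⁻³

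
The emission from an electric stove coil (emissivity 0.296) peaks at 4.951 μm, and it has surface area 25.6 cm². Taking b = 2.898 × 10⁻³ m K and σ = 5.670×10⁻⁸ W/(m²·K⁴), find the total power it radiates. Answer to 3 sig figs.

Wien's law: T = b/λ_max = 2.898×10⁻³/4.951×10⁻⁶ = 585.336 K.
Area A = 25.6 cm² = 2.56×10⁻³ m².
Then P = εσAT⁴ = 0.296×5.670×10⁻⁸×2.56×10⁻³×(585.336)⁴ = 5.04 W.

P ≈ 5.04 W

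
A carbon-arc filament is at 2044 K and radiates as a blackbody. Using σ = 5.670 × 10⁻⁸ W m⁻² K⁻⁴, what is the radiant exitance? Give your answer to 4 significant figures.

Stefan–Boltzmann: I = σT⁴ = 5.670×10⁻⁸ × (2044)⁴ = 9.897×10⁵ W/m².

I ≈ 9.897×10⁵ W/m²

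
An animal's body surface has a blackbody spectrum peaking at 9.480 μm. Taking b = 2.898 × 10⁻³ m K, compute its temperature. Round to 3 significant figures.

Wien's law gives T = b/λ_max = (2.898×10⁻³ m·K)/(9.480×10⁻⁶ m) = 306 K.

T ≈ 306 K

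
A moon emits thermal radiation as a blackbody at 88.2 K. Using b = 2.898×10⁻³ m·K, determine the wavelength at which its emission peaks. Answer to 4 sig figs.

λ_max ≈ 32.86 μm

Wien's displacement law: λ_max = b/T = (2.898×10⁻³ m·K)/(88.2 K) = 3.2857×10⁻⁵ m.
That is 32.86 μm, in the infrared range.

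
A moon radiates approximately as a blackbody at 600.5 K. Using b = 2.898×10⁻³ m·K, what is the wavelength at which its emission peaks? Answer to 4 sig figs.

λ_max ≈ 4.826 μm

Wien's displacement law: λ_max = b/T = (2.898×10⁻³ m·K)/(600.5 K) = 4.8260×10⁻⁶ m.
That is 4.826 μm, in the infrared range.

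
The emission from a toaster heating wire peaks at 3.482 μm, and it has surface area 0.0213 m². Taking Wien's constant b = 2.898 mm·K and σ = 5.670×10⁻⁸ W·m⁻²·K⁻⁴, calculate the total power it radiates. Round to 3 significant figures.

Wien's law: T = b/λ_max = 2.898×10⁻³/3.482×10⁻⁶ = 832.280 K.
Area A = 0.0213 m².
Then P = σAT⁴ = 5.670×10⁻⁸×0.0213×(832.280)⁴ = 579 W.

P ≈ 579 W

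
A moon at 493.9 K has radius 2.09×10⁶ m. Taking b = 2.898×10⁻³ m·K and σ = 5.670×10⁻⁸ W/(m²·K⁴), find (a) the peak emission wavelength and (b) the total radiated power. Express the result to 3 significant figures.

λ_max ≈ 5.87 μm; P ≈ 1.85×10¹⁷ W

(a) λ_max = b/T = 2.898×10⁻³/493.9 = 5.868×10⁻⁶ m = 5.87 μm.
Surface area A = 4πR² = 4π(2.09×10⁶ m)² = 5.48912×10¹³ m².
(b) P = σAT⁴ = 5.670×10⁻⁸×5.48912×10¹³×(493.9)⁴ = 1.85×10¹⁷ W.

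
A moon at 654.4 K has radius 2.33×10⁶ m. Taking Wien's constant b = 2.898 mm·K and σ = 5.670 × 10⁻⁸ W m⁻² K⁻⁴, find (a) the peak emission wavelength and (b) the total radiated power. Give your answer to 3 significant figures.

λ_max ≈ 4.43 μm; P ≈ 7.09×10¹⁷ W

(a) λ_max = b/T = 2.898×10⁻³/654.4 = 4.428×10⁻⁶ m = 4.43 μm.
Surface area A = 4πR² = 4π(2.33×10⁶ m)² = 6.82216×10¹³ m².
(b) P = σAT⁴ = 5.670×10⁻⁸×6.82216×10¹³×(654.4)⁴ = 7.09×10¹⁷ W.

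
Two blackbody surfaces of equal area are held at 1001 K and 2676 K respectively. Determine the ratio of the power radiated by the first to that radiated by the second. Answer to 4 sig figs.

P₁/P₂ ≈ 0.01958

With equal areas, P₁/P₂ = (T₁/T₂)⁴ = (1001/2676)⁴ = 0.01958.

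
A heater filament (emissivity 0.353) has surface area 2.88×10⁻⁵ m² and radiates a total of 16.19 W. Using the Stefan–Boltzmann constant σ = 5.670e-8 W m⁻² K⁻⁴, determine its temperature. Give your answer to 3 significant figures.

T ≈ 2.30×10³ K

Area A = 2.88×10⁻⁵ m².
P = εσAT⁴ ⇒ T = (P/(εσA))^(1/4) = (16.19/(0.353×5.670×10⁻⁸×2.88×10⁻⁵))^(1/4) = 2.30×10³ K.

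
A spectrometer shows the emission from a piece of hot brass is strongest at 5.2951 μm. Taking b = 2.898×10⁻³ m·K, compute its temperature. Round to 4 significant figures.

T ≈ 547.3 K

Wien's law gives T = b/λ_max = (2.898×10⁻³ m·K)/(5.2951×10⁻⁶ m) = 547.3 K.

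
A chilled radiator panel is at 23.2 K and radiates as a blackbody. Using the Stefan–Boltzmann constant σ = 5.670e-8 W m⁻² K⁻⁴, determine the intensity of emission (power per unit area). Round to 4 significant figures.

I ≈ 0.01643 W/m²

Stefan–Boltzmann: I = σT⁴ = 5.670×10⁻⁸ × (23.2)⁴ = 0.01643 W/m².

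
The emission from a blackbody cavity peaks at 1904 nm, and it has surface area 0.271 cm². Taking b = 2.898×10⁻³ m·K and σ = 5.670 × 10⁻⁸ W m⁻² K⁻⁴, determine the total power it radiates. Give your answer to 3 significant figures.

Wien's law: T = b/λ_max = 2.898×10⁻³/1.904×10⁻⁶ = 1522.06 K.
Area A = 0.271 cm² = 2.71×10⁻⁵ m².
Then P = σAT⁴ = 5.670×10⁻⁸×2.71×10⁻⁵×(1522.06)⁴ = 8.25 W.

P ≈ 8.25 W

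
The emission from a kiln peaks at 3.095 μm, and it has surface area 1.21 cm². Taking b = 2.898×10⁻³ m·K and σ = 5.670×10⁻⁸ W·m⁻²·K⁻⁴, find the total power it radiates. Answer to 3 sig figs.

P ≈ 5.27 W

Wien's law: T = b/λ_max = 2.898×10⁻³/3.095×10⁻⁶ = 936.349 K.
Area A = 1.21 cm² = 1.21×10⁻⁴ m².
Then P = σAT⁴ = 5.670×10⁻⁸×1.21×10⁻⁴×(936.349)⁴ = 5.27 W.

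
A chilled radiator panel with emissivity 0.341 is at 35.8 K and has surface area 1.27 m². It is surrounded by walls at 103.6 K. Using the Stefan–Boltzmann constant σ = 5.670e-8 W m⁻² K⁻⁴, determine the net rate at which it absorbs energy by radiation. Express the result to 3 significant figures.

Net gain ≈ 2.79 W

Area A = 1.27 m².
Net radiated power P_net = εσA(T⁴ − T₀⁴) = 0.341×5.670×10⁻⁸×1.27×(35.8⁴ − 103.6⁴).
T⁴ − T₀⁴ = 1.64260×10⁶ − 1.15196×10⁸ = -1.13553×10⁸ K⁴, so P_net = -2.79 W — negative, meaning a net gain of 2.79 W.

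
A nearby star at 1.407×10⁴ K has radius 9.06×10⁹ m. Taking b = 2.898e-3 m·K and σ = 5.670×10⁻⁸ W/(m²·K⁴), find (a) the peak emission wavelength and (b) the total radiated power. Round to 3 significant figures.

λ_max ≈ 206 nm; P ≈ 2.29×10³⁰ W

(a) λ_max = b/T = 2.898×10⁻³/1.407×10⁴ = 2.060×10⁻⁷ m = 206 nm.
Surface area A = 4πR² = 4π(9.06×10⁹ m)² = 1.03149×10²¹ m².
(b) P = σAT⁴ = 5.670×10⁻⁸×1.03149×10²¹×(1.407×10⁴)⁴ = 2.29×10³⁰ W.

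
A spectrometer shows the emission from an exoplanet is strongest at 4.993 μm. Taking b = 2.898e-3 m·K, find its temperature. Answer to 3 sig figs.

T ≈ 580 K

Wien's law gives T = b/λ_max = (2.898×10⁻³ m·K)/(4.993×10⁻⁶ m) = 580 K.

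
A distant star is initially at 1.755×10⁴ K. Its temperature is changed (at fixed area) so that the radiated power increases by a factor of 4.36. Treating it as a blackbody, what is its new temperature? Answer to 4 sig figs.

T₂ ≈ 2.536×10⁴ K

P ∝ T⁴, so T₂/T₁ = (P₂/P₁)^(1/4) = (4.36)^(1/4) = 1.44501.
T₂ = 1.755×10⁴ × 1.44501 = 2.536×10⁴ K.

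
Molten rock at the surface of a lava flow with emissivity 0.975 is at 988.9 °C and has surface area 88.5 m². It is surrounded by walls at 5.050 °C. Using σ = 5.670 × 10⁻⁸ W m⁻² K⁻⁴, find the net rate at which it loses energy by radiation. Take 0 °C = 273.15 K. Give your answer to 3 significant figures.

T = 988.9 °C + 273.15 = 1262.05 K.
Surroundings: T = 5.050 °C + 273.15 = 278.200 K.
Area A = 88.5 m².
Net radiated power P_net = εσA(T⁴ − T₀⁴) = 0.975×5.670×10⁻⁸×88.5×(1262.05⁴ − 278.200⁴).
T⁴ − T₀⁴ = 2.53692×10¹² − 5.99002×10⁹ = 2.53093×10¹² K⁴, so P_net = 1.24×10⁷ W.

Net loss ≈ 1.24×10⁷ W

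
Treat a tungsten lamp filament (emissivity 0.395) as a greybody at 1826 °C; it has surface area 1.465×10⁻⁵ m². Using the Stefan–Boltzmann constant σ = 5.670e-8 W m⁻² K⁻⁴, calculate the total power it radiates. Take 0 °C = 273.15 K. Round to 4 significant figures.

T = 1826 °C + 273.15 = 2099.15 K.
Area A = 1.465×10⁻⁵ m².
P = εσAT⁴ = 0.395 × 5.670×10⁻⁸ × 1.465×10⁻⁵ × (2099.15)⁴ = 6.371 W.

P ≈ 6.371 W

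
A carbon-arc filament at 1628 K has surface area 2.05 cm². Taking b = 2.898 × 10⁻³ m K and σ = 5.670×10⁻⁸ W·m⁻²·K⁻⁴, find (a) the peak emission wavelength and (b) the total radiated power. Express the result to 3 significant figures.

λ_max ≈ 1.78 μm; P ≈ 81.6 W

(a) λ_max = b/T = 2.898×10⁻³/1628 = 1.780×10⁻⁶ m = 1.78 μm.
Area A = 2.05 cm² = 2.05×10⁻⁴ m².
(b) P = σAT⁴ = 5.670×10⁻⁸×2.05×10⁻⁴×(1628)⁴ = 81.6 W.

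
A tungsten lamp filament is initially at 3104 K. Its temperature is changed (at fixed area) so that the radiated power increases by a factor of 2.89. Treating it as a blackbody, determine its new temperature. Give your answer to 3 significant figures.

T₂ ≈ 4.05×10³ K

P ∝ T⁴, so T₂/T₁ = (P₂/P₁)^(1/4) = (2.89)^(1/4) = 1.30384.
T₂ = 3104 × 1.30384 = 4.05×10³ K.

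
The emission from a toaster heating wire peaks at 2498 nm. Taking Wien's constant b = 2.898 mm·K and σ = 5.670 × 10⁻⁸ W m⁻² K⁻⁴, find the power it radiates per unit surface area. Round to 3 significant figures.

Wien's law: T = b/λ_max = 2.898×10⁻³/2.498×10⁻⁶ = 1160.13 K.
Then I = σT⁴ = 5.670×10⁻⁸×(1160.13)⁴ = 1.03×10⁵ W/m².

I ≈ 1.03×10⁵ W/m²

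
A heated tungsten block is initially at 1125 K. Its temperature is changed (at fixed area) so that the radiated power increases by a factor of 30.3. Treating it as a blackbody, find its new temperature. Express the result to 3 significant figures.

P ∝ T⁴, so T₂/T₁ = (P₂/P₁)^(1/4) = (30.3)^(1/4) = 2.34618.
T₂ = 1125 × 2.34618 = 2.64×10³ K.

T₂ ≈ 2.64×10³ K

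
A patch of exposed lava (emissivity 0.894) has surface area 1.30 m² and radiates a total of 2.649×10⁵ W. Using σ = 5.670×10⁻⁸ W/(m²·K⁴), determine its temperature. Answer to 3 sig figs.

Area A = 1.30 m².
P = εσAT⁴ ⇒ T = (P/(εσA))^(1/4) = (2.649×10⁵/(0.894×5.670×10⁻⁸×1.30))^(1/4) = 1.42×10³ K.

T ≈ 1.42×10³ K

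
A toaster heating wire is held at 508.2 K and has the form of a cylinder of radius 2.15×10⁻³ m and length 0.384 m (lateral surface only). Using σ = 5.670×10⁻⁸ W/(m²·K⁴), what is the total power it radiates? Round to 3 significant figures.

P ≈ 19.6 W

Lateral area A = 2πrL = 2π×2.15×10⁻³×0.384 = 5.18740×10⁻³ m².
P = σAT⁴ = 5.670×10⁻⁸ × 5.18740×10⁻³ × (508.2)⁴ = 19.6 W.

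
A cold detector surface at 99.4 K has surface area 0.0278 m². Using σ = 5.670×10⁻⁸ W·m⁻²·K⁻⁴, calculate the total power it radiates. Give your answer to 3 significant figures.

Area A = 0.0278 m².
P = σAT⁴ = 5.670×10⁻⁸ × 0.0278 × (99.4)⁴ = 0.154 W.

P ≈ 0.154 W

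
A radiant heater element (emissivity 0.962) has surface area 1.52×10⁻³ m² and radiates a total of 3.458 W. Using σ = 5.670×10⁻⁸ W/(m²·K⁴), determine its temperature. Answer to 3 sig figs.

Area A = 1.52×10⁻³ m².
P = εσAT⁴ ⇒ T = (P/(εσA))^(1/4) = (3.458/(0.962×5.670×10⁻⁸×1.52×10⁻³))^(1/4) = 452 K.

T ≈ 452 K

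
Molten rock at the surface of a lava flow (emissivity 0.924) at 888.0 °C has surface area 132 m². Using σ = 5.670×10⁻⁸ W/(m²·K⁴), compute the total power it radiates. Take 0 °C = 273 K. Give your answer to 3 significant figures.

T = 888.0 °C + 273 = 1161.0 K.
Area A = 132 m².
P = εσAT⁴ = 0.924 × 5.670×10⁻⁸ × 132 × (1161.0)⁴ = 1.26×10⁷ W.

P ≈ 1.26×10⁷ W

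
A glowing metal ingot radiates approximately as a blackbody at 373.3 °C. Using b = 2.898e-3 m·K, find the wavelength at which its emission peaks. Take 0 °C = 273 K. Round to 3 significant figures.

λ_max ≈ 4.48 μm

T = 373.3 °C + 273 = 646.3 K.
Wien's displacement law: λ_max = b/T = (2.898×10⁻³ m·K)/(646.3 K) = 4.484×10⁻⁶ m.
That is 4.48 μm, in the infrared range.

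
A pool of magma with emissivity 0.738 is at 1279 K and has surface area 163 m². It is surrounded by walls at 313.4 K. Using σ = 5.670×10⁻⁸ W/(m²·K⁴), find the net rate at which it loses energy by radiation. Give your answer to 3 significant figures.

Net loss ≈ 1.82×10⁷ W

Area A = 163 m².
Net radiated power P_net = εσA(T⁴ − T₀⁴) = 0.738×5.670×10⁻⁸×163×(1279⁴ − 313.4⁴).
T⁴ − T₀⁴ = 2.67598×10¹² − 9.64708×10⁹ = 2.66633×10¹² K⁴, so P_net = 1.82×10⁷ W.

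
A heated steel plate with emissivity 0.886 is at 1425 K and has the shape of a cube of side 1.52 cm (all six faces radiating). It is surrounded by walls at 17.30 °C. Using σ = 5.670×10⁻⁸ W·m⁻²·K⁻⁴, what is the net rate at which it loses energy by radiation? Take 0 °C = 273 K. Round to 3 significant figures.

Surroundings: T = 17.30 °C + 273 = 290.30 K.
Area A = 6s² = 6×(0.0152 m)² = 1.38624×10⁻³ m².
Net radiated power P_net = εσA(T⁴ − T₀⁴) = 0.886×5.670×10⁻⁸×1.38624×10⁻³×(1425⁴ − 290.30⁴).
T⁴ − T₀⁴ = 4.12344×10¹² − 7.10212×10⁹ = 4.11634×10¹² K⁴, so P_net = 287 W.

Net loss ≈ 287 W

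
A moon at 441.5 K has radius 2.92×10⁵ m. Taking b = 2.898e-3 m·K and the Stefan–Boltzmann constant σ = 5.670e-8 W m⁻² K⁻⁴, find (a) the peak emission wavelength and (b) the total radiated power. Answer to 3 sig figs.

(a) λ_max = b/T = 2.898×10⁻³/441.5 = 6.564×10⁻⁶ m = 6.56 μm.
Surface area A = 4πR² = 4π(2.92×10⁵ m)² = 1.07146×10¹² m².
(b) P = σAT⁴ = 5.670×10⁻⁸×1.07146×10¹²×(441.5)⁴ = 2.31×10¹⁵ W.

λ_max ≈ 6.56 μm; P ≈ 2.31×10¹⁵ W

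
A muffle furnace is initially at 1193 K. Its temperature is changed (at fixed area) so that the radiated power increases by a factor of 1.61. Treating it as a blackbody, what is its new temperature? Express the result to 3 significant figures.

T₂ ≈ 1.34×10³ K

P ∝ T⁴, so T₂/T₁ = (P₂/P₁)^(1/4) = (1.61)^(1/4) = 1.12644.
T₂ = 1193 × 1.12644 = 1.34×10³ K.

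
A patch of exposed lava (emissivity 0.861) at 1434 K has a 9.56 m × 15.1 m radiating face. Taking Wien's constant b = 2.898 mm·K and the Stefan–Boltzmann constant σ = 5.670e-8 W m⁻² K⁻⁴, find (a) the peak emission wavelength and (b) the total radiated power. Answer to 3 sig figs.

(a) λ_max = b/T = 2.898×10⁻³/1434 = 2.021×10⁻⁶ m = 2.02 μm.
Area A = 9.56 × 15.1 = 144.356 m².
(b) P = εσAT⁴ = 0.861×5.670×10⁻⁸×144.356×(1434)⁴ = 2.98×10⁷ W.

λ_max ≈ 2.02 μm; P ≈ 2.98×10⁷ W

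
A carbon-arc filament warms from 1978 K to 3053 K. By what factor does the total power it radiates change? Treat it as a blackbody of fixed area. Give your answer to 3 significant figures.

P ∝ T⁴, so P₂/P₁ = (T₂/T₁)⁴ = (3053/1978)⁴ = (1.54348)⁴ = 5.68.

P₂/P₁ ≈ 5.68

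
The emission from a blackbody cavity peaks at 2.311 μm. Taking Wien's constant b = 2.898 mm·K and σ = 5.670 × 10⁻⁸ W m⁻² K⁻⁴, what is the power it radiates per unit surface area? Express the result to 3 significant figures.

Wien's law: T = b/λ_max = 2.898×10⁻³/2.311×10⁻⁶ = 1254.00 K.
Then I = σT⁴ = 5.670×10⁻⁸×(1254.00)⁴ = 1.40×10⁵ W/m².

I ≈ 1.40×10⁵ W/m²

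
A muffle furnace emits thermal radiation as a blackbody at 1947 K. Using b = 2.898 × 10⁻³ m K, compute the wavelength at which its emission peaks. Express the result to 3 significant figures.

λ_max ≈ 1.49 μm

Wien's displacement law: λ_max = b/T = (2.898×10⁻³ m·K)/(1947 K) = 1.488×10⁻⁶ m.
That is 1.49 μm, in the infrared range.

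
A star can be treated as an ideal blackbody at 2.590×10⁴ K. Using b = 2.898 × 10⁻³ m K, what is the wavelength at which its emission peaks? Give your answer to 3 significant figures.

Wien's displacement law: λ_max = b/T = (2.898×10⁻³ m·K)/(2.590×10⁴ K) = 1.119×10⁻⁷ m.
That is 112 nm, in the ultraviolet range.

λ_max ≈ 112 nm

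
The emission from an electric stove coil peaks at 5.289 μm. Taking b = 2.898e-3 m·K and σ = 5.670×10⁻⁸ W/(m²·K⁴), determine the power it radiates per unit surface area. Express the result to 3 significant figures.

I ≈ 5.11×10³ W/m²

Wien's law: T = b/λ_max = 2.898×10⁻³/5.289×10⁻⁶ = 547.930 K.
Then I = σT⁴ = 5.670×10⁻⁸×(547.930)⁴ = 5.11×10³ W/m².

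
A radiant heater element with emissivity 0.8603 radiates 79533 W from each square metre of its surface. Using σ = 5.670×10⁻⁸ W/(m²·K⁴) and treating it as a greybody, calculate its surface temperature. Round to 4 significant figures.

I = εσT⁴, so T = (I/εσ)^(1/4) = (79533/(0.8603×5.670×10⁻⁸))^(1/4) = 1130 K.

T ≈ 1130 K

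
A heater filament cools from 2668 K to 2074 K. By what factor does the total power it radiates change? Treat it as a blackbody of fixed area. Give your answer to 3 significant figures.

P₂/P₁ ≈ 0.365

P ∝ T⁴, so P₂/P₁ = (T₂/T₁)⁴ = (2074/2668)⁴ = (0.777361)⁴ = 0.365.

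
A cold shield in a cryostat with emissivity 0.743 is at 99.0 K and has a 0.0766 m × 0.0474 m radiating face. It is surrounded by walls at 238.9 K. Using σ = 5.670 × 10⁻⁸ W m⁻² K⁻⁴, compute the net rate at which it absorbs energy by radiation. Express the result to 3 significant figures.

Net gain ≈ 0.484 W

Area A = 0.0766 × 0.0474 = 3.63084×10⁻³ m².
Net radiated power P_net = εσA(T⁴ − T₀⁴) = 0.743×5.670×10⁻⁸×3.63084×10⁻³×(99.0⁴ − 238.9⁴).
T⁴ − T₀⁴ = 9.60596×10⁷ − 3.25735×10⁹ = -3.16129×10⁹ K⁴, so P_net = -0.484 W — negative, meaning a net gain of 0.484 W.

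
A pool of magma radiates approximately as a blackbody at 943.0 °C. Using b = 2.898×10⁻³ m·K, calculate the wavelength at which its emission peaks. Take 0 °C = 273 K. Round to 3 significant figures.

λ_max ≈ 2.38×10³ nm

T = 943.0 °C + 273 = 1216.0 K.
Wien's displacement law: λ_max = b/T = (2.898×10⁻³ m·K)/(1216.0 K) = 2.383×10⁻⁶ m.
That is 2.38×10³ nm, in the infrared range.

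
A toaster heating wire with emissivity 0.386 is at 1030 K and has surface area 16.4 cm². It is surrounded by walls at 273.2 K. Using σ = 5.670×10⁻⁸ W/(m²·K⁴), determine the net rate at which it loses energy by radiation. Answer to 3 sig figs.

Net loss ≈ 40.2 W

Area A = 16.4 cm² = 1.64×10⁻³ m².
Net radiated power P_net = εσA(T⁴ − T₀⁴) = 0.386×5.670×10⁻⁸×1.64×10⁻³×(1030⁴ − 273.2⁴).
T⁴ − T₀⁴ = 1.12551×10¹² − 5.57087×10⁹ = 1.11994×10¹² K⁴, so P_net = 40.2 W.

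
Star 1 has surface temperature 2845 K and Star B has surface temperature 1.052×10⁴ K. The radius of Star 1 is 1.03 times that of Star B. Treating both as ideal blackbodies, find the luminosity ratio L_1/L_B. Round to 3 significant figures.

L ∝ R²T⁴, so L_1/L_B = (R_1/R_B)²(T_1/T_B)⁴ = (1.03)² × (2845/1.052×10⁴)⁴ = 1.0609 × 5.34892×10⁻³ = 5.67×10⁻³.

L_1/L_B ≈ 5.67×10⁻³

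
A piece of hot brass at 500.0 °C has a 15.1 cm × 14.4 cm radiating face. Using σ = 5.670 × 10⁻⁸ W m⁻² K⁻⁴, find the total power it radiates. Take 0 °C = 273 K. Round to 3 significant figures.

P ≈ 440 W

T = 500.0 °C + 273 = 773.0 K.
Area A = 0.151 × 0.144 = 0.021744 m².
P = σAT⁴ = 5.670×10⁻⁸ × 0.021744 × (773.0)⁴ = 440 W.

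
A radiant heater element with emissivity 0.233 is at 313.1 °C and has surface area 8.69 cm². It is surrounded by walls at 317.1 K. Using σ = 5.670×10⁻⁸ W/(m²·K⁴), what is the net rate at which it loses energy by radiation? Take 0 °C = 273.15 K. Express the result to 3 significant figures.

T = 313.1 °C + 273.15 = 586.25 K.
Area A = 8.69 cm² = 8.69×10⁻⁴ m².
Net radiated power P_net = εσA(T⁴ − T₀⁴) = 0.233×5.670×10⁻⁸×8.69×10⁻⁴×(586.25⁴ − 317.1⁴).
T⁴ − T₀⁴ = 1.18122×10¹¹ − 1.01108×10¹⁰ = 1.08011×10¹¹ K⁴, so P_net = 1.24 W.

Net loss ≈ 1.24 W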